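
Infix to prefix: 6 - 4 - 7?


left-to-right (same/higher precedence on left): tree is (- (- 6 4) 7)
Prefix: - - 6 4 7


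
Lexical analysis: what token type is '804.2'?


Pattern: digits with a decimal point
Type: FLOAT_LITERAL


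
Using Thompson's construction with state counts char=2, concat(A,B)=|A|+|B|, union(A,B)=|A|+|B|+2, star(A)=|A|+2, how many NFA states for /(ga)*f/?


Syntax tree has 3 char leaf(s), 0 union(s), 1 star(s)
chars contribute 3×2 = 6; each union adds +2; each star adds +2
Total: 6 + 0 + 2 = 8 states


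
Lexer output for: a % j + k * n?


Scan left to right, longest-match per lexeme
Tokens: ID(a), OP(%), ID(j), OP(+), ID(k), OP(*), ID(n)


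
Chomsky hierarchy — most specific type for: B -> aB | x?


Right-linear: every RHS is a terminal or a terminal followed by one nonterminal
Classification: Type 3 (Regular)


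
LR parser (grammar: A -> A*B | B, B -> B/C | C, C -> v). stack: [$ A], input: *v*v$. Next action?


shift '*' to continue A -> A*B
Action: shift


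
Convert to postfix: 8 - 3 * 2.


* has higher precedence, evaluate 3*2 first
Postfix: 8 3 2 * -


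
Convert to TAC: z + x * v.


Break into single-operator statements:
t1 = x * v
t2 = z + t1


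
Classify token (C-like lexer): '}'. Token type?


Pattern: delimiter/punctuation
Type: PUNCTUATION


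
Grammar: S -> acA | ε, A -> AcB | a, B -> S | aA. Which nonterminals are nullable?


A nonterminal is nullable iff some alternative derives ε (directly, or every symbol in it is nullable)
Nullable: {B, S}


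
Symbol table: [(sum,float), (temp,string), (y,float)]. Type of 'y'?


Lookup 'y' → type float


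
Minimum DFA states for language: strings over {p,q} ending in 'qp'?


Track the longest suffix of input matching a prefix of 'qp': 3 classes (prefixes of length 0..2)
Minimal DFA: 3 states


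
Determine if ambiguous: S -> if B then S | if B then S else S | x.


dangling else: 'if B then if B then x else x' parses two ways
Ambiguous


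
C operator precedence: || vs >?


'>' is relational (level 7); '||' is logical OR (level 1)
Higher level binds tighter
'>' has higher precedence than '||'


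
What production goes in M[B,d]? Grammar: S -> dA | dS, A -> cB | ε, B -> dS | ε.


For [B, d]: 'd' ∈ FIRST(dS)
Entry: B -> dS


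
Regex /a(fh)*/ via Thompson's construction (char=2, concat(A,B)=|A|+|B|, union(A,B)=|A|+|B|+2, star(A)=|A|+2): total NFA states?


Syntax tree has 3 char leaf(s), 0 union(s), 1 star(s)
chars contribute 3×2 = 6; each union adds +2; each star adds +2
Total: 6 + 0 + 2 = 8 states


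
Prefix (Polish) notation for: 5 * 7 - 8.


left-to-right (same/higher precedence on left): tree is (- (* 5 7) 8)
Prefix: - * 5 7 8


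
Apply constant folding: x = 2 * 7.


2 * 7 = 14 at compile time
Optimized: x = 14


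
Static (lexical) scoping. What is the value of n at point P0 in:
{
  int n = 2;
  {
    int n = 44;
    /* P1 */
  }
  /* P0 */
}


n declared in the same block as P0
n = 2


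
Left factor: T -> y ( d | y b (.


Common prefix: 'y'
Factored: T -> y T', T' -> ( d | b (


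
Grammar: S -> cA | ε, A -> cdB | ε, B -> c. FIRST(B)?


Per alternative of B: FIRST(c) = {c}
FIRST(B) = {c}


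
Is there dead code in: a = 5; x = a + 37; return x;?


a is read by x's definition; x is returned
No dead code


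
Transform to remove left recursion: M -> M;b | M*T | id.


Left-recursive alternatives: M;b, M*T; non-recursive: id
Introduce M': M -> idM', M' -> ;bM' | *TM' | ε


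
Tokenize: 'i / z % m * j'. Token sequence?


Scan left to right, longest-match per lexeme
Tokens: ID(i), OP(/), ID(z), OP(%), ID(m), OP(*), ID(j)


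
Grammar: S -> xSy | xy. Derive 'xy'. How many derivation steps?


Derivation: S => xy
Steps: 1


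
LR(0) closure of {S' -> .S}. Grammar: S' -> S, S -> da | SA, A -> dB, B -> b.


Start: S' -> .S
For each item with dot before a nonterminal B, add B -> .γ for every B-production
Closure: [S' -> .S, S -> .da, S -> .SA]


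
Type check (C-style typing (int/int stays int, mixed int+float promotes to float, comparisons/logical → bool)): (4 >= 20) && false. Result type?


Operand types: bool && bool
Rule: logical operators take bool operands and yield bool
Result type: bool


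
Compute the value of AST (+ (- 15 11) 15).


Evaluate inner: (- 15 11) = 4
Evaluate root: (+ 4 15) = 19
Result: 19


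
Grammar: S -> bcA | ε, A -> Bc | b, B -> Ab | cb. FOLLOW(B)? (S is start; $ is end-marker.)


$ ∈ FOLLOW(S). For each A -> αBβ: add FIRST(β)\{ε} to FOLLOW(B); if β nullable, add FOLLOW(A).
FOLLOW(B) = {c}


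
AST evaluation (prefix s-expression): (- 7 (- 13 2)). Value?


Evaluate inner: (- 13 2) = 11
Evaluate root: (- 7 11) = -4
Result: -4


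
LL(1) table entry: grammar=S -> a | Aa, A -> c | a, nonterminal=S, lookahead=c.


For [S, c]: 'c' ∈ FIRST(Aa)
Entry: S -> Aa


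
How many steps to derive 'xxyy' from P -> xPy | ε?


Derivation: P => xPy => xxPyy => xxyy
Steps: 3


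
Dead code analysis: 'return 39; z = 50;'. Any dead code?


statement follows a return and is unreachable
Dead: 'z = 50'


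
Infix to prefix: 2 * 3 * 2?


left-to-right (same/higher precedence on left): tree is (* (* 2 3) 2)
Prefix: * * 2 3 2


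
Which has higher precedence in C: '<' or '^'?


'<' is relational (level 7); '^' is bitwise XOR (level 4)
Higher level binds tighter
'<' has higher precedence than '^'


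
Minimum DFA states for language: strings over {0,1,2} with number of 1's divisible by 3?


Track (count of 1) mod 3: states 0..2, accept at 0
Minimal DFA: 3 states


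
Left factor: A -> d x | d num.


Common prefix: 'd'
Factored: A -> d A', A' -> x | num


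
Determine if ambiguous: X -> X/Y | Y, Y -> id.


precedence layered via separate nonterminal Y: deterministic
Unambiguous


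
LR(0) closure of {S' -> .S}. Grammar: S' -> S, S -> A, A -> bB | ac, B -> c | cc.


Start: S' -> .S
For each item with dot before a nonterminal B, add B -> .γ for every B-production
Closure: [S' -> .S, S -> .A, A -> .bB, A -> .ac]


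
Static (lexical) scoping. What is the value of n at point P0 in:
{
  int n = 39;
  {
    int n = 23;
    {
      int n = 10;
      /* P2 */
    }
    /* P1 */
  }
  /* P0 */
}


n declared in the same block as P0
n = 39


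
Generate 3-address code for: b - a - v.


Break into single-operator statements:
t1 = b - a
t2 = t1 - v


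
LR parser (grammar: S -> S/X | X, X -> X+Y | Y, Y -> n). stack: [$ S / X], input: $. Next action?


handle 'S/X' on top; lookahead ∈ FOLLOW(S) = {/, $}
Action: reduce (S -> S/X)


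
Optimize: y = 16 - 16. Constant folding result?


16 - 16 = 0 at compile time
Optimized: y = 0


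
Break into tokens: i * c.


Scan left to right, longest-match per lexeme
Tokens: ID(i), OP(*), ID(c)


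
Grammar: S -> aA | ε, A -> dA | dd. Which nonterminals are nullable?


A nonterminal is nullable iff some alternative derives ε (directly, or every symbol in it is nullable)
Nullable: {S}


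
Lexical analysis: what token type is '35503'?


Pattern: digits only
Type: INTEGER_LITERAL


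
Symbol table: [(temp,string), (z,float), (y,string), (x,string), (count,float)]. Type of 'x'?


Lookup 'x' → type string


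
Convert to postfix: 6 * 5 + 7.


Left to right (same or higher precedence on left)
Postfix: 6 5 * 7 +


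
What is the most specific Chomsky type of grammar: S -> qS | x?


Right-linear: every RHS is a terminal or a terminal followed by one nonterminal
Classification: Type 3 (Regular)


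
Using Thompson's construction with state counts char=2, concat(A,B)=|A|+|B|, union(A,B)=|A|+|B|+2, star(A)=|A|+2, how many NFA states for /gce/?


Syntax tree has 3 char leaf(s), 0 union(s), 0 star(s)
chars contribute 3×2 = 6; each union adds +2; each star adds +2
Total: 6 + 0 + 0 = 6 states


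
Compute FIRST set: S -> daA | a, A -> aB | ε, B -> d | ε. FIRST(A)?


Per alternative of A: FIRST(aB) = {a}; FIRST(ε) = {ε}
FIRST(A) = {a, ε}


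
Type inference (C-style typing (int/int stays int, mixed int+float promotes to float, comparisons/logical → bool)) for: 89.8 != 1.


Operand types: float != int
Rule: comparison yields bool
Result type: bool


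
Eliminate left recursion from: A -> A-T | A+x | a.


Left-recursive alternatives: A-T, A+x; non-recursive: a
Introduce A': A -> aA', A' -> -TA' | +xA' | ε


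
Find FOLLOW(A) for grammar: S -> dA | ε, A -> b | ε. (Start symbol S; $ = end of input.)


$ ∈ FOLLOW(S). For each A -> αBβ: add FIRST(β)\{ε} to FOLLOW(B); if β nullable, add FOLLOW(A).
FOLLOW(A) = {$}


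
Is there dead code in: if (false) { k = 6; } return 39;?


condition is constant false, so the whole block is unreachable
Dead: 'if (false) { k = 6; }'


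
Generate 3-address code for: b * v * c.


Break into single-operator statements:
t1 = b * v
t2 = t1 * c


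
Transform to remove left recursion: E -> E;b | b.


Left-recursive alternatives: E;b; non-recursive: b
Introduce E': E -> bE', E' -> ;bE' | ε


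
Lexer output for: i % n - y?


Scan left to right, longest-match per lexeme
Tokens: ID(i), OP(%), ID(n), OP(-), ID(y)


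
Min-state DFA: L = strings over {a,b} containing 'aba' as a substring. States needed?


KMP-style automaton: 3 progress states + 1 absorbing accept = 4
Minimal DFA: 4 states


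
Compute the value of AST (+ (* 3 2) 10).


Evaluate inner: (* 3 2) = 6
Evaluate root: (+ 6 10) = 16
Result: 16


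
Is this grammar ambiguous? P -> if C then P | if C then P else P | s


dangling else: 'if C then if C then s else s' parses two ways
Ambiguous


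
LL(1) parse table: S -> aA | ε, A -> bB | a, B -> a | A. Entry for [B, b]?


For [B, b]: 'b' ∈ FIRST(A)
Entry: B -> A


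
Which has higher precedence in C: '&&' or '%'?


'%' is multiplicative (level 10); '&&' is logical AND (level 2)
Higher level binds tighter
'%' has higher precedence than '&&'


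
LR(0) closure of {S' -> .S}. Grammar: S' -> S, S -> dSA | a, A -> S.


Start: S' -> .S
For each item with dot before a nonterminal B, add B -> .γ for every B-production
Closure: [S' -> .S, S -> .dSA, S -> .a]


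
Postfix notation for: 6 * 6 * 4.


Left to right (same or higher precedence on left)
Postfix: 6 6 * 4 *


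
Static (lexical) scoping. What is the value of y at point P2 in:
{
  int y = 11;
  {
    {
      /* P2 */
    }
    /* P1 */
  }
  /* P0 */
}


P2's block does not declare y; resolves to the enclosing declaration at depth 0
y = 11


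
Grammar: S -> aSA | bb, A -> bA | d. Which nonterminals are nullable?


A nonterminal is nullable iff some alternative derives ε (directly, or every symbol in it is nullable)
Nullable: {}


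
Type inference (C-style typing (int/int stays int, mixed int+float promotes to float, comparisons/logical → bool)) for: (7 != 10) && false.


Operand types: bool && bool
Rule: logical operators take bool operands and yield bool
Result type: bool


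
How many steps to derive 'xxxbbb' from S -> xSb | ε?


Derivation: S => xSb => xxSbb => xxxSbbb => xxxbbb
Steps: 4


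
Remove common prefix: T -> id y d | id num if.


Common prefix: 'id'
Factored: T -> id T', T' -> y d | num if


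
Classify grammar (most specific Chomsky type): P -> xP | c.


Right-linear: every RHS is a terminal or a terminal followed by one nonterminal
Classification: Type 3 (Regular)


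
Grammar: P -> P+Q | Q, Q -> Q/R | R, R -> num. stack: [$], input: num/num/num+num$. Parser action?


no handle on stack; shift 'num'
Action: shift


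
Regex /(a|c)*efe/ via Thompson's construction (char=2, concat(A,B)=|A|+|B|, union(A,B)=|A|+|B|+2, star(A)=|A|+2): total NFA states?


Syntax tree has 5 char leaf(s), 1 union(s), 1 star(s)
chars contribute 5×2 = 10; each union adds +2; each star adds +2
Total: 10 + 2 + 2 = 14 states


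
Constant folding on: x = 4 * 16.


4 * 16 = 64 at compile time
Optimized: x = 64


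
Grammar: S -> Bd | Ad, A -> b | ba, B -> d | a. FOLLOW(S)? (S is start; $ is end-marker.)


$ ∈ FOLLOW(S). For each A -> αBβ: add FIRST(β)\{ε} to FOLLOW(B); if β nullable, add FOLLOW(A).
FOLLOW(S) = {$}


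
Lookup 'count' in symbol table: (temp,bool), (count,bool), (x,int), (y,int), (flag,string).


Lookup 'count' → type bool


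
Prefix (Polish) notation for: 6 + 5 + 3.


left-to-right (same/higher precedence on left): tree is (+ (+ 6 5) 3)
Prefix: + + 6 5 3


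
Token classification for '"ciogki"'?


Pattern: double-quoted sequence
Type: STRING_LITERAL


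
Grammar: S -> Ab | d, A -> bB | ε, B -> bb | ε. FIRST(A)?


Per alternative of A: FIRST(bB) = {b}; FIRST(ε) = {ε}
FIRST(A) = {b, ε}


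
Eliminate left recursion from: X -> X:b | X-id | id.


Left-recursive alternatives: X:b, X-id; non-recursive: id
Introduce X': X -> idX', X' -> :bX' | -idX' | ε


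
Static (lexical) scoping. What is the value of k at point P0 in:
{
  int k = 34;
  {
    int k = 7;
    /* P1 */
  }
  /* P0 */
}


k declared in the same block as P0
k = 34


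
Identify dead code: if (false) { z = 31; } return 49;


condition is constant false, so the whole block is unreachable
Dead: 'if (false) { z = 31; }'


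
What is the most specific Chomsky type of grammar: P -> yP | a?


Right-linear: every RHS is a terminal or a terminal followed by one nonterminal
Classification: Type 3 (Regular)


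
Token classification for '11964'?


Pattern: digits only
Type: INTEGER_LITERAL


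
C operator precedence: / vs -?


'/' is multiplicative (level 10); '-' is additive (level 9)
Higher level binds tighter
'/' has higher precedence than '-'


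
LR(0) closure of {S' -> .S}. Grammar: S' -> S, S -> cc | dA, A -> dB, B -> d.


Start: S' -> .S
For each item with dot before a nonterminal B, add B -> .γ for every B-production
Closure: [S' -> .S, S -> .cc, S -> .dA]


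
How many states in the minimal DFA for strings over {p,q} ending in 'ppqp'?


Track the longest suffix of input matching a prefix of 'ppqp': 5 classes (prefixes of length 0..4)
Minimal DFA: 5 states


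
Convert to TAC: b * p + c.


Break into single-operator statements:
t1 = b * p
t2 = t1 + c


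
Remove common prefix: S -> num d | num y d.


Common prefix: 'num'
Factored: S -> num S', S' -> d | y d


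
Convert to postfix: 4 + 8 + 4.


Left to right (same or higher precedence on left)
Postfix: 4 8 + 4 +


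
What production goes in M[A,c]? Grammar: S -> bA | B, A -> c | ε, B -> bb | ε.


For [A, c]: 'c' ∈ FIRST(c)
Entry: A -> c


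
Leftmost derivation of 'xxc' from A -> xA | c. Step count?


Derivation: A => xA => xxA => xxc
Steps: 3


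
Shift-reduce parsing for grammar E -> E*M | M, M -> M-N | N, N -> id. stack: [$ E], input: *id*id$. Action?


shift '*' to continue E -> E*M
Action: shift


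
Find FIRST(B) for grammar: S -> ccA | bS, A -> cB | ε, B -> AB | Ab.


Per alternative of B: FIRST(AB) = {b, c}; FIRST(Ab) = {b, c}
FIRST(B) = {b, c}


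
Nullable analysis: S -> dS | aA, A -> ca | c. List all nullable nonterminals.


A nonterminal is nullable iff some alternative derives ε (directly, or every symbol in it is nullable)
Nullable: {}


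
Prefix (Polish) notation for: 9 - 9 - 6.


left-to-right (same/higher precedence on left): tree is (- (- 9 9) 6)
Prefix: - - 9 9 6


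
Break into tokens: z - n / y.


Scan left to right, longest-match per lexeme
Tokens: ID(z), OP(-), ID(n), OP(/), ID(y)


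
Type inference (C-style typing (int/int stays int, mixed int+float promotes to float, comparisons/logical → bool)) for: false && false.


Operand types: bool && bool
Rule: logical operators take bool operands and yield bool
Result type: bool


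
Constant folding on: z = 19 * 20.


19 * 20 = 380 at compile time
Optimized: z = 380


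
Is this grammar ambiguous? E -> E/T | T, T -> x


precedence layered via separate nonterminal T: deterministic
Unambiguous


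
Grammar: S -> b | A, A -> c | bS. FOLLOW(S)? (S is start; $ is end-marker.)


$ ∈ FOLLOW(S). For each A -> αBβ: add FIRST(β)\{ε} to FOLLOW(B); if β nullable, add FOLLOW(A).
FOLLOW(S) = {$}


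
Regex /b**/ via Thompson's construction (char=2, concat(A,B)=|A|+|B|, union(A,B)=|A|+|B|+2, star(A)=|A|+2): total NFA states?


Syntax tree has 1 char leaf(s), 0 union(s), 2 star(s)
chars contribute 1×2 = 2; each union adds +2; each star adds +2
Total: 2 + 0 + 4 = 6 states


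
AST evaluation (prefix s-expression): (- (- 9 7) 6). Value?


Evaluate inner: (- 9 7) = 2
Evaluate root: (- 2 6) = -4
Result: -4


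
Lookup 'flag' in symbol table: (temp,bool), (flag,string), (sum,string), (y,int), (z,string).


Lookup 'flag' → type string


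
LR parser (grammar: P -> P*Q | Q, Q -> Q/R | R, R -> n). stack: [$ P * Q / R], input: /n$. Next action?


handle 'Q/R' on top
Action: reduce (Q -> Q/R)


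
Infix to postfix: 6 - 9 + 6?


Left to right (same or higher precedence on left)
Postfix: 6 9 - 6 +


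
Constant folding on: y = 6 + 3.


6 + 3 = 9 at compile time
Optimized: y = 9


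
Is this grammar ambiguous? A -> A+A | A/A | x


'x+x/x' has two parse trees (no precedence encoded between + and /)
Ambiguous


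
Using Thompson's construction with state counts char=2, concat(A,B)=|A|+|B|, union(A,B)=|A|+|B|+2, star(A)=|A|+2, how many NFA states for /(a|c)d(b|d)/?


Syntax tree has 5 char leaf(s), 2 union(s), 0 star(s)
chars contribute 5×2 = 10; each union adds +2; each star adds +2
Total: 10 + 4 + 0 = 14 states


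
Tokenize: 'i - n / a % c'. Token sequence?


Scan left to right, longest-match per lexeme
Tokens: ID(i), OP(-), ID(n), OP(/), ID(a), OP(%), ID(c)


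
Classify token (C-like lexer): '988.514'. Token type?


Pattern: digits with a decimal point
Type: FLOAT_LITERAL


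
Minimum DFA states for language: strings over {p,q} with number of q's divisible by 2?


Track (count of q) mod 2: states 0..1, accept at 0
Minimal DFA: 2 states


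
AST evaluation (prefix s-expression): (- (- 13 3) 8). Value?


Evaluate inner: (- 13 3) = 10
Evaluate root: (- 10 8) = 2
Result: 2


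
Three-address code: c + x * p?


Break into single-operator statements:
t1 = x * p
t2 = c + t1


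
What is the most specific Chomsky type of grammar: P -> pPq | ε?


Single nonterminal LHS, but p^n q^n is not regular
Classification: Type 2 (Context-Free)


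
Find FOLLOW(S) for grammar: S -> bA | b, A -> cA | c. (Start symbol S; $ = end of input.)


$ ∈ FOLLOW(S). For each A -> αBβ: add FIRST(β)\{ε} to FOLLOW(B); if β nullable, add FOLLOW(A).
FOLLOW(S) = {$}


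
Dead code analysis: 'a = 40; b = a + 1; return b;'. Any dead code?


a is read by b's definition; b is returned
No dead code


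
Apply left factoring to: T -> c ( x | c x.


Common prefix: 'c'
Factored: T -> c T', T' -> ( x | x


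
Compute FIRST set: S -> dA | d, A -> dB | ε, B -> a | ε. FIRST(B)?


Per alternative of B: FIRST(a) = {a}; FIRST(ε) = {ε}
FIRST(B) = {a, ε}


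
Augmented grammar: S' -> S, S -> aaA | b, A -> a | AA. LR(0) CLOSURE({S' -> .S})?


Start: S' -> .S
For each item with dot before a nonterminal B, add B -> .γ for every B-production
Closure: [S' -> .S, S -> .aaA, S -> .b]


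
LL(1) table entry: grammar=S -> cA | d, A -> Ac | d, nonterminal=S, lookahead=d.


For [S, d]: 'd' ∈ FIRST(d)
Entry: S -> d


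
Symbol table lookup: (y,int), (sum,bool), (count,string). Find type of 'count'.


Lookup 'count' → type string


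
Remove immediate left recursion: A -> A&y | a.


Left-recursive alternatives: A&y; non-recursive: a
Introduce A': A -> aA', A' -> &yA' | ε


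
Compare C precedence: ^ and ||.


'^' is bitwise XOR (level 4); '||' is logical OR (level 1)
Higher level binds tighter
'^' has higher precedence than '||'


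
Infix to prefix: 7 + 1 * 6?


'*' binds tighter: tree is (+ 7 (* 1 6))
Prefix: + 7 * 1 6


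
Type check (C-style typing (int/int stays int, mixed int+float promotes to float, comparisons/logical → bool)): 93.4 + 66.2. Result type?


Operand types: float + float
Rule: mixed int/float promotes to float; int/int stays int
Result type: float


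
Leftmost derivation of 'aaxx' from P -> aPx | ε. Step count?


Derivation: P => aPx => aaPxx => aaxx
Steps: 3


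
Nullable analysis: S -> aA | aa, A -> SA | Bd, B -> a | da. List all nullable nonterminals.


A nonterminal is nullable iff some alternative derives ε (directly, or every symbol in it is nullable)
Nullable: {}


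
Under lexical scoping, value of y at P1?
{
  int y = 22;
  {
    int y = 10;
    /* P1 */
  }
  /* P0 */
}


y declared in the same block as P1
y = 10


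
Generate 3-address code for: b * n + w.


Break into single-operator statements:
t1 = b * n
t2 = t1 + w


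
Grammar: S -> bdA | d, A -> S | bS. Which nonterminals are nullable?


A nonterminal is nullable iff some alternative derives ε (directly, or every symbol in it is nullable)
Nullable: {}


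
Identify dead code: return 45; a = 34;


statement follows a return and is unreachable
Dead: 'a = 34'


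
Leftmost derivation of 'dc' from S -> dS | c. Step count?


Derivation: S => dS => dc
Steps: 2


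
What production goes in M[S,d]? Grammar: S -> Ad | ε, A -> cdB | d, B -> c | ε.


For [S, d]: 'd' ∈ FIRST(Ad)
Entry: S -> Ad


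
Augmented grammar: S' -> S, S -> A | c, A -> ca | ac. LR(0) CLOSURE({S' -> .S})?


Start: S' -> .S
For each item with dot before a nonterminal B, add B -> .γ for every B-production
Closure: [S' -> .S, S -> .A, S -> .c, A -> .ca, A -> .ac]


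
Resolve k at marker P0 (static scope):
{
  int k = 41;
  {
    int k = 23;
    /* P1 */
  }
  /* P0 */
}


k declared in the same block as P0
k = 41


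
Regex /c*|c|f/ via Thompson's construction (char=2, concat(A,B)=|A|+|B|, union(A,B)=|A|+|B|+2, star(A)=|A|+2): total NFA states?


Syntax tree has 3 char leaf(s), 2 union(s), 1 star(s)
chars contribute 3×2 = 6; each union adds +2; each star adds +2
Total: 6 + 4 + 2 = 12 states


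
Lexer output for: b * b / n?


Scan left to right, longest-match per lexeme
Tokens: ID(b), OP(*), ID(b), OP(/), ID(n)


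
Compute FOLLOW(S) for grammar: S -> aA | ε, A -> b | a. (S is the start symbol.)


$ ∈ FOLLOW(S). For each A -> αBβ: add FIRST(β)\{ε} to FOLLOW(B); if β nullable, add FOLLOW(A).
FOLLOW(S) = {$}


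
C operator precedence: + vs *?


'*' is multiplicative (level 10); '+' is additive (level 9)
Higher level binds tighter
'*' has higher precedence than '+'


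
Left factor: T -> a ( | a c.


Common prefix: 'a'
Factored: T -> a T', T' -> ( | c


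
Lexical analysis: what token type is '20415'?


Pattern: digits only
Type: INTEGER_LITERAL


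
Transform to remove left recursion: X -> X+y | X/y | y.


Left-recursive alternatives: X+y, X/y; non-recursive: y
Introduce X': X -> yX', X' -> +yX' | /yX' | ε


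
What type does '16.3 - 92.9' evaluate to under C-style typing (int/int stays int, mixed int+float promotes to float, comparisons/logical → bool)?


Operand types: float - float
Rule: mixed int/float promotes to float; int/int stays int
Result type: float


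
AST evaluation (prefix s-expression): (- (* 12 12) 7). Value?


Evaluate inner: (* 12 12) = 144
Evaluate root: (- 144 7) = 137
Result: 137


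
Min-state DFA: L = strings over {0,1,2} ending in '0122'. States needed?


Track the longest suffix of input matching a prefix of '0122': 5 classes (prefixes of length 0..4)
Minimal DFA: 5 states


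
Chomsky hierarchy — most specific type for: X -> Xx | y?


Left-linear: every RHS is a terminal or one nonterminal followed by a terminal
Classification: Type 3 (Regular)


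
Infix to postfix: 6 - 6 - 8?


Left to right (same or higher precedence on left)
Postfix: 6 6 - 8 -


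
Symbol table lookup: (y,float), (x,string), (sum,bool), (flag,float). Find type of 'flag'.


Lookup 'flag' → type float


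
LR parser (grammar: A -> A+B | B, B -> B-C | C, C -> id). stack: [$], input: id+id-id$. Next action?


no handle on stack; shift 'id'
Action: shift


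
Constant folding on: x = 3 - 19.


3 - 19 = -16 at compile time
Optimized: x = -16


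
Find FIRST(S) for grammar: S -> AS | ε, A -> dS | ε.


Per alternative of S: FIRST(AS) = {d, ε}; FIRST(ε) = {ε}
FIRST(S) = {d, ε}


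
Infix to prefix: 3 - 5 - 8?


left-to-right (same/higher precedence on left): tree is (- (- 3 5) 8)
Prefix: - - 3 5 8


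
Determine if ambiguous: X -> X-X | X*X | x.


'x-x*x' has two parse trees (no precedence encoded between - and *)
Ambiguous


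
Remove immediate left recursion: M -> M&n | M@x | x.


Left-recursive alternatives: M&n, M@x; non-recursive: x
Introduce M': M -> xM', M' -> &nM' | @xM' | ε


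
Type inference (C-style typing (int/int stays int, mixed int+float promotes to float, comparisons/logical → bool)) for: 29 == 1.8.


Operand types: int == float
Rule: comparison yields bool
Result type: bool


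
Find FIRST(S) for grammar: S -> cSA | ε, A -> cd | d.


Per alternative of S: FIRST(cSA) = {c}; FIRST(ε) = {ε}
FIRST(S) = {c, ε}


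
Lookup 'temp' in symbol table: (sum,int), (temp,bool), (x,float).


Lookup 'temp' → type bool


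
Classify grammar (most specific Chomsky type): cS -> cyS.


LHS has context (more than one symbol) and |LHS| ≤ |RHS|
Classification: Type 1 (Context-Sensitive)


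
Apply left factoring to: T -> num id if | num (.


Common prefix: 'num'
Factored: T -> num T', T' -> id if | (


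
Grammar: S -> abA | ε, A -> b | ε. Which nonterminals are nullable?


A nonterminal is nullable iff some alternative derives ε (directly, or every symbol in it is nullable)
Nullable: {A, S}


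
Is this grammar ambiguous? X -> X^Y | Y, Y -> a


precedence layered via separate nonterminal Y: deterministic
Unambiguous


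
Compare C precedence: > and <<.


'<<' is shift (level 8); '>' is relational (level 7)
Higher level binds tighter
'<<' has higher precedence than '>'


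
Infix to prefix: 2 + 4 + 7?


left-to-right (same/higher precedence on left): tree is (+ (+ 2 4) 7)
Prefix: + + 2 4 7


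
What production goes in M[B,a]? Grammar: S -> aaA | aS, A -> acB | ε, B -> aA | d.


For [B, a]: 'a' ∈ FIRST(aA)
Entry: B -> aA


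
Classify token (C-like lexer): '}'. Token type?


Pattern: delimiter/punctuation
Type: PUNCTUATION


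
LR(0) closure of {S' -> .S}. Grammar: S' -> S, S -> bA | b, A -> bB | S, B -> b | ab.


Start: S' -> .S
For each item with dot before a nonterminal B, add B -> .γ for every B-production
Closure: [S' -> .S, S -> .bA, S -> .b]


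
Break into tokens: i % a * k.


Scan left to right, longest-match per lexeme
Tokens: ID(i), OP(%), ID(a), OP(*), ID(k)


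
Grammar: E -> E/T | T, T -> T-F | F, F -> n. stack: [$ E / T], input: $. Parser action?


handle 'E/T' on top; lookahead ∈ FOLLOW(E) = {/, $}
Action: reduce (E -> E/T)


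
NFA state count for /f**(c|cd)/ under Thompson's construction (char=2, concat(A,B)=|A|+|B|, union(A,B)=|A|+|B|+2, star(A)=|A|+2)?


Syntax tree has 4 char leaf(s), 1 union(s), 2 star(s)
chars contribute 4×2 = 8; each union adds +2; each star adds +2
Total: 8 + 2 + 4 = 14 states


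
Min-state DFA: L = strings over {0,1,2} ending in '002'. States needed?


Track the longest suffix of input matching a prefix of '002': 4 classes (prefixes of length 0..3)
Minimal DFA: 4 states


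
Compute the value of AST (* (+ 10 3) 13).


Evaluate inner: (+ 10 3) = 13
Evaluate root: (* 13 13) = 169
Result: 169


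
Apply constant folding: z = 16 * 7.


16 * 7 = 112 at compile time
Optimized: z = 112


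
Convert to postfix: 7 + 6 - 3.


Left to right (same or higher precedence on left)
Postfix: 7 6 + 3 -


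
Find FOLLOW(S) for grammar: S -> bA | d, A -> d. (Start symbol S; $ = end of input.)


$ ∈ FOLLOW(S). For each A -> αBβ: add FIRST(β)\{ε} to FOLLOW(B); if β nullable, add FOLLOW(A).
FOLLOW(S) = {$}


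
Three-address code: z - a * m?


Break into single-operator statements:
t1 = a * m
t2 = z - t1


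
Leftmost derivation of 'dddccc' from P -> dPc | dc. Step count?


Derivation: P => dPc => ddPcc => dddccc
Steps: 3


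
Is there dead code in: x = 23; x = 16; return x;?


first assignment to x is overwritten before any read
Dead: 'x = 23'


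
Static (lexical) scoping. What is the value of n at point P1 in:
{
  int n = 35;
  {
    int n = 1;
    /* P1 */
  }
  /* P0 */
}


n declared in the same block as P1
n = 1


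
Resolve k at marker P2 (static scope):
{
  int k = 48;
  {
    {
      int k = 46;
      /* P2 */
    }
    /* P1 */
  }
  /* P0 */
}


k declared in the same block as P2
k = 46


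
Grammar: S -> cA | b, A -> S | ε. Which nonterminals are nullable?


A nonterminal is nullable iff some alternative derives ε (directly, or every symbol in it is nullable)
Nullable: {A}


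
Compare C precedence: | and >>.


'>>' is shift (level 8); '|' is bitwise OR (level 3)
Higher level binds tighter
'>>' has higher precedence than '|'


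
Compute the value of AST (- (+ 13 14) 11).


Evaluate inner: (+ 13 14) = 27
Evaluate root: (- 27 11) = 16
Result: 16


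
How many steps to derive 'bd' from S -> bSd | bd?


Derivation: S => bd
Steps: 1


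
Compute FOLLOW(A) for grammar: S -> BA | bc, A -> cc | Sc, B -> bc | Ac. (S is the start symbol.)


$ ∈ FOLLOW(S). For each A -> αBβ: add FIRST(β)\{ε} to FOLLOW(B); if β nullable, add FOLLOW(A).
FOLLOW(A) = {$, c}


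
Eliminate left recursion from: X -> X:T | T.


Left-recursive alternatives: X:T; non-recursive: T
Introduce X': X -> TX', X' -> :TX' | ε


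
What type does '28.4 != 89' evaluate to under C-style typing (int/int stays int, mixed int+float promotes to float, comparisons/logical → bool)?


Operand types: float != int
Rule: comparison yields bool
Result type: bool


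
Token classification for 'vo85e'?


Pattern: letter/underscore followed by alphanumerics, not a keyword
Type: IDENTIFIER


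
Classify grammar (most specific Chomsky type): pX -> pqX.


LHS has context (more than one symbol) and |LHS| ≤ |RHS|
Classification: Type 1 (Context-Sensitive)


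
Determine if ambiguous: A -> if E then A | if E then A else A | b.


dangling else: 'if E then if E then b else b' parses two ways
Ambiguous


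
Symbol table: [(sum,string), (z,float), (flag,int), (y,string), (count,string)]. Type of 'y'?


Lookup 'y' → type string


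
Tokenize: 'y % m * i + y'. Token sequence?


Scan left to right, longest-match per lexeme
Tokens: ID(y), OP(%), ID(m), OP(*), ID(i), OP(+), ID(y)


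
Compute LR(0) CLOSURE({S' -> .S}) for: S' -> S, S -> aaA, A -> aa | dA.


Start: S' -> .S
For each item with dot before a nonterminal B, add B -> .γ for every B-production
Closure: [S' -> .S, S -> .aaA]


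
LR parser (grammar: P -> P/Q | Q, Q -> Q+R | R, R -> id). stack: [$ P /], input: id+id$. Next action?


no handle ('P/' is not any RHS); shift 'id'
Action: shift


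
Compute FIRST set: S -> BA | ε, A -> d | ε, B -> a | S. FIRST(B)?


Per alternative of B: FIRST(a) = {a}; FIRST(S) = {a, d, ε}
FIRST(B) = {a, d, ε}


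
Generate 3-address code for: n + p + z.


Break into single-operator statements:
t1 = n + p
t2 = t1 + z


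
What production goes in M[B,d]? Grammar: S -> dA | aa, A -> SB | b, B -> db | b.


For [B, d]: 'd' ∈ FIRST(db)
Entry: B -> db


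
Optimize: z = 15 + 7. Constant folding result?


15 + 7 = 22 at compile time
Optimized: z = 22


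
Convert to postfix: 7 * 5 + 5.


Left to right (same or higher precedence on left)
Postfix: 7 5 * 5 +


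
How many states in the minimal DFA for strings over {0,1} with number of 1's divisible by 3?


Track (count of 1) mod 3: states 0..2, accept at 0
Minimal DFA: 3 states


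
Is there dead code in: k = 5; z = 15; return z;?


k is assigned but never read
Dead: 'k = 5'


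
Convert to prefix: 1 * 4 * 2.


left-to-right (same/higher precedence on left): tree is (* (* 1 4) 2)
Prefix: * * 1 4 2


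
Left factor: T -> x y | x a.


Common prefix: 'x'
Factored: T -> x T', T' -> y | a


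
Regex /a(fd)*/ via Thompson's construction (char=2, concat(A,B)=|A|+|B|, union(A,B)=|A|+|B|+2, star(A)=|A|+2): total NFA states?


Syntax tree has 3 char leaf(s), 0 union(s), 1 star(s)
chars contribute 3×2 = 6; each union adds +2; each star adds +2
Total: 6 + 0 + 2 = 8 states


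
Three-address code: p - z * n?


Break into single-operator statements:
t1 = z * n
t2 = p - t1


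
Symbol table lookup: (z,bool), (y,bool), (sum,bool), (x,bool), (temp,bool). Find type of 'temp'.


Lookup 'temp' → type bool


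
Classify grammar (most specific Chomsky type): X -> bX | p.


Right-linear: every RHS is a terminal or a terminal followed by one nonterminal
Classification: Type 3 (Regular)


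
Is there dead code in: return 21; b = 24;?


statement follows a return and is unreachable
Dead: 'b = 24'


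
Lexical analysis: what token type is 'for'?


Pattern: reserved word
Type: KEYWORD


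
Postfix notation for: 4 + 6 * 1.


* has higher precedence, evaluate 6*1 first
Postfix: 4 6 1 * +


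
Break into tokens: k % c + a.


Scan left to right, longest-match per lexeme
Tokens: ID(k), OP(%), ID(c), OP(+), ID(a)


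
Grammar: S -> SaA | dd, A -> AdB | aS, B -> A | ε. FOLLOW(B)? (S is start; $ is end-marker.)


$ ∈ FOLLOW(S). For each A -> αBβ: add FIRST(β)\{ε} to FOLLOW(B); if β nullable, add FOLLOW(A).
FOLLOW(B) = {$, a, d}


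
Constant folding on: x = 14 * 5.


14 * 5 = 70 at compile time
Optimized: x = 70


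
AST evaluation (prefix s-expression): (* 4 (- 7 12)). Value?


Evaluate inner: (- 7 12) = -5
Evaluate root: (* 4 -5) = -20
Result: -20


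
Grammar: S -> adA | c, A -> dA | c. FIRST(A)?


Per alternative of A: FIRST(dA) = {d}; FIRST(c) = {c}
FIRST(A) = {c, d}


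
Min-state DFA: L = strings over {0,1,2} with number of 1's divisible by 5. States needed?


Track (count of 1) mod 5: states 0..4, accept at 0
Minimal DFA: 5 states


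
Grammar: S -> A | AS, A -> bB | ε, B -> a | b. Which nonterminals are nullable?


A nonterminal is nullable iff some alternative derives ε (directly, or every symbol in it is nullable)
Nullable: {A, S}


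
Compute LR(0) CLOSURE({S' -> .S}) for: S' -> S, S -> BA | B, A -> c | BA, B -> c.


Start: S' -> .S
For each item with dot before a nonterminal B, add B -> .γ for every B-production
Closure: [S' -> .S, S -> .BA, S -> .B, B -> .c]


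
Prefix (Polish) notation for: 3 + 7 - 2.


left-to-right (same/higher precedence on left): tree is (- (+ 3 7) 2)
Prefix: - + 3 7 2


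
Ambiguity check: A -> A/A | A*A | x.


'x/x*x' has two parse trees (no precedence encoded between / and *)
Ambiguous


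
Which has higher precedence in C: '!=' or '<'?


'<' is relational (level 7); '!=' is equality (level 6)
Higher level binds tighter
'<' has higher precedence than '!='


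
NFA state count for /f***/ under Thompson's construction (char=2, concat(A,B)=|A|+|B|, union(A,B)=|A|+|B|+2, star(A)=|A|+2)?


Syntax tree has 1 char leaf(s), 0 union(s), 3 star(s)
chars contribute 1×2 = 2; each union adds +2; each star adds +2
Total: 2 + 0 + 6 = 8 states


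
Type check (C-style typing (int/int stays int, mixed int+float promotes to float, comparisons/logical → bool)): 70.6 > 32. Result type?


Operand types: float > int
Rule: comparison yields bool
Result type: bool


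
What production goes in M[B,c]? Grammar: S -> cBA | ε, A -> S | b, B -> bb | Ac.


For [B, c]: 'c' ∈ FIRST(Ac)
Entry: B -> Ac


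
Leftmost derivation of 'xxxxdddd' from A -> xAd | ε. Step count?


Derivation: A => xAd => xxAdd => xxxAddd => xxxxAdddd => xxxxdddd
Steps: 5


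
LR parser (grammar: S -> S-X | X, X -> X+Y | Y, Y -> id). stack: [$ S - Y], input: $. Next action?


'Y' (not preceded by X+) is the handle for X -> Y
Action: reduce (X -> Y)


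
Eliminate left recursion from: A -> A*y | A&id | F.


Left-recursive alternatives: A*y, A&id; non-recursive: F
Introduce A': A -> FA', A' -> *yA' | &idA' | ε


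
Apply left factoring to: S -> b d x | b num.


Common prefix: 'b'
Factored: S -> b S', S' -> d x | num


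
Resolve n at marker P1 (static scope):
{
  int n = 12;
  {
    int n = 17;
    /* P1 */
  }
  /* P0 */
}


n declared in the same block as P1
n = 17


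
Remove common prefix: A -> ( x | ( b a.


Common prefix: '('
Factored: A -> ( A', A' -> x | b a


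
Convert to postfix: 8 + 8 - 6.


Left to right (same or higher precedence on left)
Postfix: 8 8 + 6 -


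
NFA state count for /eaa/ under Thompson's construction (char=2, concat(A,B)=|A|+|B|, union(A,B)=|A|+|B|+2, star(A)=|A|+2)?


Syntax tree has 3 char leaf(s), 0 union(s), 0 star(s)
chars contribute 3×2 = 6; each union adds +2; each star adds +2
Total: 6 + 0 + 0 = 6 states


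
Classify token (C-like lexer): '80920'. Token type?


Pattern: digits only
Type: INTEGER_LITERAL


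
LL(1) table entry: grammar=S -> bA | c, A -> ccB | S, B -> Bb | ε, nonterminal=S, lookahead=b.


For [S, b]: 'b' ∈ FIRST(bA)
Entry: S -> bA


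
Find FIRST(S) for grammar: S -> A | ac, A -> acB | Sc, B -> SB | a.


Per alternative of S: FIRST(A) = {a}; FIRST(ac) = {a}
FIRST(S) = {a}


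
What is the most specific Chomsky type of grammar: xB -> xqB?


LHS has context (more than one symbol) and |LHS| ≤ |RHS|
Classification: Type 1 (Context-Sensitive)


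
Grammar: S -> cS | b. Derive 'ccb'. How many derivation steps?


Derivation: S => cS => ccS => ccb
Steps: 3


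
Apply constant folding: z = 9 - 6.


9 - 6 = 3 at compile time
Optimized: z = 3


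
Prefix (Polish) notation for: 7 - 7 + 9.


left-to-right (same/higher precedence on left): tree is (+ (- 7 7) 9)
Prefix: + - 7 7 9


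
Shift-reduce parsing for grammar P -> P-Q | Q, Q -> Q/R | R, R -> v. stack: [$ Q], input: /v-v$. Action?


shift '/' to continue Q -> Q/R
Action: shift


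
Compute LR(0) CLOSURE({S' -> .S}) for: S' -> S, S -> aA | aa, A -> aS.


Start: S' -> .S
For each item with dot before a nonterminal B, add B -> .γ for every B-production
Closure: [S' -> .S, S -> .aA, S -> .aa]


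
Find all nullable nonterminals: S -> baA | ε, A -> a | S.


A nonterminal is nullable iff some alternative derives ε (directly, or every symbol in it is nullable)
Nullable: {A, S}


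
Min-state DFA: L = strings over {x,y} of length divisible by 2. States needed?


Track length mod 2: states 0..1, accept at 0
Minimal DFA: 2 states


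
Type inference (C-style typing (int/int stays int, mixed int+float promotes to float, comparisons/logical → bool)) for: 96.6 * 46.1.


Operand types: float * float
Rule: mixed int/float promotes to float; int/int stays int
Result type: float


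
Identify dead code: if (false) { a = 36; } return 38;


condition is constant false, so the whole block is unreachable
Dead: 'if (false) { a = 36; }'
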